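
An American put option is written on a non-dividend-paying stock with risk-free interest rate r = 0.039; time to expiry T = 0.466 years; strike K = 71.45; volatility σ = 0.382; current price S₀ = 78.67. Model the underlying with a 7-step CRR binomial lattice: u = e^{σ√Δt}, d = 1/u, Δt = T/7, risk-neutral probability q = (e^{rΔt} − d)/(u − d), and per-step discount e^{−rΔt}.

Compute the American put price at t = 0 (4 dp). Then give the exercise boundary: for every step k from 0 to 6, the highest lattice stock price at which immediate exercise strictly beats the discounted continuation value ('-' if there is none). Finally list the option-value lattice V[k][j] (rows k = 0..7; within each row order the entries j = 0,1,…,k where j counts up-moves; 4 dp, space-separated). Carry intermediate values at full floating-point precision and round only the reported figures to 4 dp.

price = 4.0798
boundary = - - - - 53.0384 58.5322 64.5951
tree:
4.0798
6.2726 1.8060
9.3578 3.0761 0.4859
13.4433 5.1305 0.9418 0.0111
18.4116 8.3135 1.8254 0.0218 0.0000
23.3898 12.9178 3.5376 0.0427 0.0000 0.0000
27.9007 18.4116 6.8549 0.0836 0.0000 0.0000 0.0000
31.9883 23.3898 12.9178 0.1640 0.0000 0.0000 0.0000 0.0000

Δt=0.06657, u=1.10358, d=0.90614, q=0.48855, disc=e^(-rΔt)=0.99741
k=7 terminal: V=max(K-S,0) → 31.9883 23.3898 12.9178 0.1640 0.0000 0.0000 0.0000 0.0000
k=6: j=0 S=43.5493 intr=27.9007 cont=27.7155 V=27.9007[EX]; j=1 S=53.0384 intr=18.4116 cont=18.2264 V=18.4116[EX]; j=2 S=64.5951 intr=6.8549 cont=6.6696 V=6.8549[EX]; j=3 S=78.6700 intr=0.0000 cont=0.0836 V=0.0836[hold]; j=4 S=95.8117 intr=0.0000 cont=0.0000 V=0.0000[hold]; j=5 S=116.6885 intr=0.0000 cont=0.0000 V=0.0000[hold]; j=6 S=142.1142 intr=0.0000 cont=0.0000 V=0.0000[hold]  S*(6)=64.5951
k=5: j=0 S=48.0602 intr=23.3898 cont=23.2045 V=23.3898[EX]; j=1 S=58.5322 intr=12.9178 cont=12.7325 V=12.9178[EX]; j=2 S=71.2860 intr=0.1640 cont=3.5376 V=3.5376[hold]; j=3 S=86.8188 intr=0.0000 cont=0.0427 V=0.0427[hold]; j=4 S=105.7361 intr=0.0000 cont=0.0000 V=0.0000[hold]; j=5 S=128.7753 intr=0.0000 cont=0.0000 V=0.0000[hold]  S*(5)=58.5322
k=4: j=0 S=53.0384 intr=18.4116 cont=18.2264 V=18.4116[EX]; j=1 S=64.5951 intr=6.8549 cont=8.3135 V=8.3135[hold]; j=2 S=78.6700 intr=0.0000 cont=1.8254 V=1.8254[hold]; j=3 S=95.8117 intr=0.0000 cont=0.0218 V=0.0218[hold]; j=4 S=116.6885 intr=0.0000 cont=0.0000 V=0.0000[hold]  S*(4)=53.0384
k=3: j=0 S=58.5322 intr=12.9178 cont=13.4433 V=13.4433[hold]; j=1 S=71.2860 intr=0.1640 cont=5.1305 V=5.1305[hold]; j=2 S=86.8188 intr=0.0000 cont=0.9418 V=0.9418[hold]; j=3 S=105.7361 intr=0.0000 cont=0.0111 V=0.0111[hold]  S*(3)=-
k=2: j=0 S=64.5951 intr=6.8549 cont=9.3578 V=9.3578[hold]; j=1 S=78.6700 intr=0.0000 cont=3.0761 V=3.0761[hold]; j=2 S=95.8117 intr=0.0000 cont=0.4859 V=0.4859[hold]  S*(2)=-
k=1: j=0 S=71.2860 intr=0.1640 cont=6.2726 V=6.2726[hold]; j=1 S=86.8188 intr=0.0000 cont=1.8060 V=1.8060[hold]  S*(1)=-
k=0: j=0 S=78.6700 intr=0.0000 cont=4.0798 V=4.0798[hold]  S*(0)=-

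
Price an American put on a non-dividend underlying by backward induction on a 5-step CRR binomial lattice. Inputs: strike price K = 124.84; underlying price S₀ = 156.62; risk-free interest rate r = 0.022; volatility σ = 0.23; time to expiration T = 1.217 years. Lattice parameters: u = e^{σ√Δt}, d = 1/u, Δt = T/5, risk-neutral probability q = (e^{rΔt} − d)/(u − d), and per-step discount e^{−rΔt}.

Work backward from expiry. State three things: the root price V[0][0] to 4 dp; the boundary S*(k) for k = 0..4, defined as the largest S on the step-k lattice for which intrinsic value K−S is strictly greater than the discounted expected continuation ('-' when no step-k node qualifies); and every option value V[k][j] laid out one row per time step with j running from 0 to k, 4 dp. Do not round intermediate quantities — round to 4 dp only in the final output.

params: Δt=0.24340 u=1.12016 d=0.89273 q=0.49527 e^(-rΔt)=0.99466
t_5 payoffs: 36.0332 13.4088 0.0000 0.0000 0.0000 0.0000
t_4: node(4,0) S=99.4779 payoff=25.3621 vs cont=24.6954 → 25.3621 [stop]  node(4,1) S=124.8208 payoff=0.0192 vs cont=6.7317 → 6.7317 [wait]  node(4,2) S=156.6200 payoff=0.0000 vs cont=0.0000 → 0.0000 [wait]  node(4,3) S=196.5204 payoff=0.0000 vs cont=0.0000 → 0.0000 [wait]  node(4,4) S=246.5858 payoff=0.0000 vs cont=0.0000 → 0.0000 [wait]  ⇒ S*(4)=99.4779
t_3: node(3,0) S=111.4312 payoff=13.4088 vs cont=16.0489 → 16.0489 [wait]  node(3,1) S=139.8193 payoff=0.0000 vs cont=3.3795 → 3.3795 [wait]  node(3,2) S=175.4395 payoff=0.0000 vs cont=0.0000 → 0.0000 [wait]  node(3,3) S=220.1343 payoff=0.0000 vs cont=0.0000 → 0.0000 [wait]  ⇒ S*(3)=-
t_2: node(2,0) S=124.8208 payoff=0.0192 vs cont=9.7219 → 9.7219 [wait]  node(2,1) S=156.6200 payoff=0.0000 vs cont=1.6966 → 1.6966 [wait]  node(2,2) S=196.5204 payoff=0.0000 vs cont=0.0000 → 0.0000 [wait]  ⇒ S*(2)=-
t_1: node(1,0) S=139.8193 payoff=0.0000 vs cont=5.7166 → 5.7166 [wait]  node(1,1) S=175.4395 payoff=0.0000 vs cont=0.8518 → 0.8518 [wait]  ⇒ S*(1)=-
t_0: node(0,0) S=156.6200 payoff=0.0000 vs cont=3.2895 → 3.2895 [wait]  ⇒ S*(0)=-

price = 3.2895
boundary = - - - - 99.4779
tree:
3.2895
5.7166 0.8518
9.7219 1.6966 0.0000
16.0489 3.3795 0.0000 0.0000
25.3621 6.7317 0.0000 0.0000 0.0000
36.0332 13.4088 0.0000 0.0000 0.0000 0.0000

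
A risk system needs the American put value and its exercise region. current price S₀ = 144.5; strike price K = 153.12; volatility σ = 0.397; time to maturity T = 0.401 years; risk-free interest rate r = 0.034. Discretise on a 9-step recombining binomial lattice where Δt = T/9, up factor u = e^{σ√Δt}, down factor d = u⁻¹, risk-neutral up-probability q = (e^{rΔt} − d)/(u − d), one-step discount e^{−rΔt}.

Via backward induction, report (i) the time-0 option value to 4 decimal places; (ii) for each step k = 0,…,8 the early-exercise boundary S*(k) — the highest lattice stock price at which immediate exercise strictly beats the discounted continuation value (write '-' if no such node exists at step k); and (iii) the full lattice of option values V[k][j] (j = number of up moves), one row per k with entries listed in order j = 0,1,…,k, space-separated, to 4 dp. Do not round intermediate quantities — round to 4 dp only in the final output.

Δt=0.04456  u=1.08741  d=0.91962  q=0.48810  discount=0.99849
step 9 (expiry): payoffs max(K−S,0) = 85.1488 72.7466 58.0815 40.7406 20.2355 0.0000 0.0000 0.0000 0.0000 0.0000
step 8: (k=8,j=0): S=73.9126, (K−S)⁺=79.2074, hold=78.9756 ⇒ V=79.2074 exercise | (k=8,j=1): S=87.3989, (K−S)⁺=65.7211, hold=65.4893 ⇒ V=65.7211 exercise | (k=8,j=2): S=103.3459, (K−S)⁺=49.7741, hold=49.5423 ⇒ V=49.7741 exercise | (k=8,j=3): S=122.2026, (K−S)⁺=30.9174, hold=30.6856 ⇒ V=30.9174 exercise | (k=8,j=4): S=144.5000, (K−S)⁺=8.6200, hold=10.3429 ⇒ V=10.3429 continue | (k=8,j=5): S=170.8658, (K−S)⁺=0.0000, hold=0.0000 ⇒ V=0.0000 continue | (k=8,j=6): S=202.0424, (K−S)⁺=0.0000, hold=0.0000 ⇒ V=0.0000 continue | (k=8,j=7): S=238.9075, (K−S)⁺=0.0000, hold=0.0000 ⇒ V=0.0000 continue | (k=8,j=8): S=282.4991, (K−S)⁺=0.0000, hold=0.0000 ⇒ V=0.0000 continue  boundary S*=122.2026
step 7: (k=7,j=0): S=80.3734, (K−S)⁺=72.7466, hold=72.5148 ⇒ V=72.7466 exercise | (k=7,j=1): S=95.0385, (K−S)⁺=58.0815, hold=57.8497 ⇒ V=58.0815 exercise | (k=7,j=2): S=112.3794, (K−S)⁺=40.7406, hold=40.5088 ⇒ V=40.7406 exercise | (k=7,j=3): S=132.8845, (K−S)⁺=20.2355, hold=20.8435 ⇒ V=20.8435 continue | (k=7,j=4): S=157.1309, (K−S)⁺=0.0000, hold=5.2866 ⇒ V=5.2866 continue | (k=7,j=5): S=185.8013, (K−S)⁺=0.0000, hold=0.0000 ⇒ V=0.0000 continue | (k=7,j=6): S=219.7031, (K−S)⁺=0.0000, hold=0.0000 ⇒ V=0.0000 continue | (k=7,j=7): S=259.7906, (K−S)⁺=0.0000, hold=0.0000 ⇒ V=0.0000 continue  boundary S*=112.3794
step 6: (k=6,j=0): S=87.3989, (K−S)⁺=65.7211, hold=65.4893 ⇒ V=65.7211 exercise | (k=6,j=1): S=103.3459, (K−S)⁺=49.7741, hold=49.5423 ⇒ V=49.7741 exercise | (k=6,j=2): S=122.2026, (K−S)⁺=30.9174, hold=30.9819 ⇒ V=30.9819 continue | (k=6,j=3): S=144.5000, (K−S)⁺=8.6200, hold=13.2301 ⇒ V=13.2301 continue | (k=6,j=4): S=170.8658, (K−S)⁺=0.0000, hold=2.7021 ⇒ V=2.7021 continue | (k=6,j=5): S=202.0424, (K−S)⁺=0.0000, hold=0.0000 ⇒ V=0.0000 continue | (k=6,j=6): S=238.9075, (K−S)⁺=0.0000, hold=0.0000 ⇒ V=0.0000 continue  boundary S*=103.3459
step 5: (k=5,j=0): S=95.0385, (K−S)⁺=58.0815, hold=57.8497 ⇒ V=58.0815 exercise | (k=5,j=1): S=112.3794, (K−S)⁺=40.7406, hold=40.5402 ⇒ V=40.7406 exercise | (k=5,j=2): S=132.8845, (K−S)⁺=20.2355, hold=22.2835 ⇒ V=22.2835 continue | (k=5,j=3): S=157.1309, (K−S)⁺=0.0000, hold=8.0792 ⇒ V=8.0792 continue | (k=5,j=4): S=185.8013, (K−S)⁺=0.0000, hold=1.3811 ⇒ V=1.3811 continue | (k=5,j=5): S=219.7031, (K−S)⁺=0.0000, hold=0.0000 ⇒ V=0.0000 continue  boundary S*=112.3794
step 4: (k=4,j=0): S=103.3459, (K−S)⁺=49.7741, hold=49.5423 ⇒ V=49.7741 exercise | (k=4,j=1): S=122.2026, (K−S)⁺=30.9174, hold=31.6837 ⇒ V=31.6837 continue | (k=4,j=2): S=144.5000, (K−S)⁺=8.6200, hold=15.3272 ⇒ V=15.3272 continue | (k=4,j=3): S=170.8658, (K−S)⁺=0.0000, hold=4.8026 ⇒ V=4.8026 continue | (k=4,j=4): S=202.0424, (K−S)⁺=0.0000, hold=0.7059 ⇒ V=0.7059 continue  boundary S*=103.3459
step 3: (k=3,j=0): S=112.3794, (K−S)⁺=40.7406, hold=40.8822 ⇒ V=40.8822 continue | (k=3,j=1): S=132.8845, (K−S)⁺=20.2355, hold=23.6642 ⇒ V=23.6642 continue | (k=3,j=2): S=157.1309, (K−S)⁺=0.0000, hold=10.1747 ⇒ V=10.1747 continue | (k=3,j=3): S=185.8013, (K−S)⁺=0.0000, hold=2.7988 ⇒ V=2.7988 continue  boundary S*=-
step 2: (k=2,j=0): S=122.2026, (K−S)⁺=30.9174, hold=32.4290 ⇒ V=32.4290 continue | (k=2,j=1): S=144.5000, (K−S)⁺=8.6200, hold=17.0542 ⇒ V=17.0542 continue | (k=2,j=2): S=170.8658, (K−S)⁺=0.0000, hold=6.5646 ⇒ V=6.5646 continue  boundary S*=-
step 1: (k=1,j=0): S=132.8845, (K−S)⁺=20.2355, hold=24.8869 ⇒ V=24.8869 continue | (k=1,j=1): S=157.1309, (K−S)⁺=0.0000, hold=11.9162 ⇒ V=11.9162 continue  boundary S*=-
step 0: (k=0,j=0): S=144.5000, (K−S)⁺=8.6200, hold=18.5278 ⇒ V=18.5278 continue  boundary S*=-

price = 18.5278
boundary = - - - - 103.3459 112.3794 103.3459 112.3794 122.2026
tree:
18.5278
24.8869 11.9162
32.4290 17.0542 6.5646
40.8822 23.6642 10.1747 2.7988
49.7741 31.6837 15.3272 4.8026 0.7059
58.0815 40.7406 22.2835 8.0792 1.3811 0.0000
65.7211 49.7741 30.9819 13.2301 2.7021 0.0000 0.0000
72.7466 58.0815 40.7406 20.8435 5.2866 0.0000 0.0000 0.0000
79.2074 65.7211 49.7741 30.9174 10.3429 0.0000 0.0000 0.0000 0.0000
85.1488 72.7466 58.0815 40.7406 20.2355 0.0000 0.0000 0.0000 0.0000 0.0000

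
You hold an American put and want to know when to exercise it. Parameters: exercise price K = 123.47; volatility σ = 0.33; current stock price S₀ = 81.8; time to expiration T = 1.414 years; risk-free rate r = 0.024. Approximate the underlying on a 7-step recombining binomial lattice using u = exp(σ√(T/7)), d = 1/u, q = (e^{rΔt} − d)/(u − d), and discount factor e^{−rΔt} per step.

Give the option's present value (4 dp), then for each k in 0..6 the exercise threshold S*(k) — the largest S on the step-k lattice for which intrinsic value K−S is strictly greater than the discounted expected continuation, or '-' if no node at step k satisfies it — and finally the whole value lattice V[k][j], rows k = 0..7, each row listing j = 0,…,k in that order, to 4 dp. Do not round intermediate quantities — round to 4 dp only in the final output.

Δt=0.20200  u=1.15988  d=0.86216  q=0.47931  discount=0.99516
step 7 (expiry): payoffs max(K−S,0) = 94.5058 84.5038 71.0479 52.9455 28.5918 0.0000 0.0000 0.0000
step 6: (k=6,j=0): S=33.5950, (K−S)⁺=89.8750, hold=89.2778 ⇒ V=89.8750 exercise | (k=6,j=1): S=45.1961, (K−S)⁺=78.2739, hold=77.6768 ⇒ V=78.2739 exercise | (k=6,j=2): S=60.8033, (K−S)⁺=62.6667, hold=62.0696 ⇒ V=62.6667 exercise | (k=6,j=3): S=81.8000, (K−S)⁺=41.6700, hold=41.0729 ⇒ V=41.6700 exercise | (k=6,j=4): S=110.0473, (K−S)⁺=13.4227, hold=14.8154 ⇒ V=14.8154 continue | (k=6,j=5): S=148.0490, (K−S)⁺=0.0000, hold=0.0000 ⇒ V=0.0000 continue | (k=6,j=6): S=199.1736, (K−S)⁺=0.0000, hold=0.0000 ⇒ V=0.0000 continue  boundary S*=81.8000
step 5: (k=5,j=0): S=38.9662, (K−S)⁺=84.5038, hold=83.9067 ⇒ V=84.5038 exercise | (k=5,j=1): S=52.4221, (K−S)⁺=71.0479, hold=70.4508 ⇒ V=71.0479 exercise | (k=5,j=2): S=70.5245, (K−S)⁺=52.9455, hold=52.3483 ⇒ V=52.9455 exercise | (k=5,j=3): S=94.8782, (K−S)⁺=28.5918, hold=28.6590 ⇒ V=28.6590 continue | (k=5,j=4): S=127.6417, (K−S)⁺=0.0000, hold=7.6769 ⇒ V=7.6769 continue | (k=5,j=5): S=171.7191, (K−S)⁺=0.0000, hold=0.0000 ⇒ V=0.0000 continue  boundary S*=70.5245
step 4: (k=4,j=0): S=45.1961, (K−S)⁺=78.2739, hold=77.6768 ⇒ V=78.2739 exercise | (k=4,j=1): S=60.8033, (K−S)⁺=62.6667, hold=62.0696 ⇒ V=62.6667 exercise | (k=4,j=2): S=81.8000, (K−S)⁺=41.6700, hold=41.1049 ⇒ V=41.6700 exercise | (k=4,j=3): S=110.0473, (K−S)⁺=13.4227, hold=18.5121 ⇒ V=18.5121 continue | (k=4,j=4): S=148.0490, (K−S)⁺=0.0000, hold=3.9779 ⇒ V=3.9779 continue  boundary S*=81.8000
step 3: (k=3,j=0): S=52.4221, (K−S)⁺=71.0479, hold=70.4508 ⇒ V=71.0479 exercise | (k=3,j=1): S=70.5245, (K−S)⁺=52.9455, hold=52.3483 ⇒ V=52.9455 exercise | (k=3,j=2): S=94.8782, (K−S)⁺=28.5918, hold=30.4223 ⇒ V=30.4223 continue | (k=3,j=3): S=127.6417, (K−S)⁺=0.0000, hold=11.4899 ⇒ V=11.4899 continue  boundary S*=70.5245
step 2: (k=2,j=0): S=60.8033, (K−S)⁺=62.6667, hold=62.0696 ⇒ V=62.6667 exercise | (k=2,j=1): S=81.8000, (K−S)⁺=41.6700, hold=41.9460 ⇒ V=41.9460 continue | (k=2,j=2): S=110.0473, (K−S)⁺=13.4227, hold=21.2445 ⇒ V=21.2445 continue  boundary S*=60.8033
step 1: (k=1,j=0): S=70.5245, (K−S)⁺=52.9455, hold=52.4800 ⇒ V=52.9455 exercise | (k=1,j=1): S=94.8782, (K−S)⁺=28.5918, hold=31.8686 ⇒ V=31.8686 continue  boundary S*=70.5245
step 0: (k=0,j=0): S=81.8000, (K−S)⁺=41.6700, hold=42.6359 ⇒ V=42.6359 continue  boundary S*=-

price = 42.6359
boundary = - 70.5245 60.8033 70.5245 81.8000 70.5245 81.8000
tree:
42.6359
52.9455 31.8686
62.6667 41.9460 21.2445
71.0479 52.9455 30.4223 11.4899
78.2739 62.6667 41.6700 18.5121 3.9779
84.5038 71.0479 52.9455 28.6590 7.6769 0.0000
89.8750 78.2739 62.6667 41.6700 14.8154 0.0000 0.0000
94.5058 84.5038 71.0479 52.9455 28.5918 0.0000 0.0000 0.0000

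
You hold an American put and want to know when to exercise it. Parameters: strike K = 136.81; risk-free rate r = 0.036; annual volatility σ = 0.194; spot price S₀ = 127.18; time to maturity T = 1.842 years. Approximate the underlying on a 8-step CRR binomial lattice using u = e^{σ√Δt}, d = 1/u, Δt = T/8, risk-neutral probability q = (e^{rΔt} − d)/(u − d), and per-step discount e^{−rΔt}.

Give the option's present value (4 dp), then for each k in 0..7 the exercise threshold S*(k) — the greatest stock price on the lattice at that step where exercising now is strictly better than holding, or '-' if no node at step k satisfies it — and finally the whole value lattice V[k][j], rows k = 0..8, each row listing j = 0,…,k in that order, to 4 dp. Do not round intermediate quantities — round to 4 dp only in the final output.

params: Δt=0.23025 u=1.09756 d=0.91111 q=0.52139 e^(-rΔt)=0.99175
t_8 payoffs: 76.4162 64.0574 49.1694 31.2347 9.6300 0.0000 0.0000 0.0000 0.0000
t_7: node(7,0) S=66.2858 payoff=70.5242 vs cont=69.3949 → 70.5242 [stop]  node(7,1) S=79.8504 payoff=56.9596 vs cont=55.8303 → 56.9596 [stop]  node(7,2) S=96.1909 payoff=40.6191 vs cont=39.4898 → 40.6191 [stop]  node(7,3) S=115.8752 payoff=20.9348 vs cont=19.8055 → 20.9348 [stop]  node(7,4) S=139.5877 payoff=0.0000 vs cont=4.5710 → 4.5710 [wait]  node(7,5) S=168.1527 payoff=0.0000 vs cont=0.0000 → 0.0000 [wait]  node(7,6) S=202.5632 payoff=0.0000 vs cont=0.0000 → 0.0000 [wait]  node(7,7) S=244.0154 payoff=0.0000 vs cont=0.0000 → 0.0000 [wait]  ⇒ S*(7)=115.8752
t_6: node(6,0) S=72.7526 payoff=64.0574 vs cont=62.9280 → 64.0574 [stop]  node(6,1) S=87.6406 payoff=49.1694 vs cont=48.0400 → 49.1694 [stop]  node(6,2) S=105.5753 payoff=31.2347 vs cont=30.1054 → 31.2347 [stop]  node(6,3) S=127.1800 payoff=9.6300 vs cont=12.3006 → 12.3006 [wait]  node(6,4) S=153.2059 payoff=0.0000 vs cont=2.1697 → 2.1697 [wait]  node(6,5) S=184.5577 payoff=0.0000 vs cont=0.0000 → 0.0000 [wait]  node(6,6) S=222.3253 payoff=0.0000 vs cont=0.0000 → 0.0000 [wait]  ⇒ S*(6)=105.5753
t_5: node(5,0) S=79.8504 payoff=56.9596 vs cont=55.8303 → 56.9596 [stop]  node(5,1) S=96.1909 payoff=40.6191 vs cont=39.4898 → 40.6191 [stop]  node(5,2) S=115.8752 payoff=20.9348 vs cont=21.1864 → 21.1864 [wait]  node(5,3) S=139.5877 payoff=0.0000 vs cont=6.9605 → 6.9605 [wait]  node(5,4) S=168.1527 payoff=0.0000 vs cont=1.0299 → 1.0299 [wait]  node(5,5) S=202.5632 payoff=0.0000 vs cont=0.0000 → 0.0000 [wait]  ⇒ S*(5)=96.1909
t_4: node(4,0) S=87.6406 payoff=49.1694 vs cont=48.0400 → 49.1694 [stop]  node(4,1) S=105.5753 payoff=31.2347 vs cont=30.2355 → 31.2347 [stop]  node(4,2) S=127.1800 payoff=9.6300 vs cont=13.6555 → 13.6555 [wait]  node(4,3) S=153.2059 payoff=0.0000 vs cont=3.8364 → 3.8364 [wait]  node(4,4) S=184.5577 payoff=0.0000 vs cont=0.4888 → 0.4888 [wait]  ⇒ S*(4)=105.5753
t_3: node(3,0) S=96.1909 payoff=40.6191 vs cont=39.4898 → 40.6191 [stop]  node(3,1) S=115.8752 payoff=20.9348 vs cont=21.8870 → 21.8870 [wait]  node(3,2) S=139.5877 payoff=0.0000 vs cont=8.4655 → 8.4655 [wait]  node(3,3) S=168.1527 payoff=0.0000 vs cont=2.0738 → 2.0738 [wait]  ⇒ S*(3)=96.1909
t_2: node(2,0) S=105.5753 payoff=31.2347 vs cont=30.5978 → 31.2347 [stop]  node(2,1) S=127.1800 payoff=9.6300 vs cont=14.7663 → 14.7663 [wait]  node(2,2) S=153.2059 payoff=0.0000 vs cont=5.0906 → 5.0906 [wait]  ⇒ S*(2)=105.5753
t_1: node(1,0) S=115.8752 payoff=20.9348 vs cont=22.4614 → 22.4614 [wait]  node(1,1) S=139.5877 payoff=0.0000 vs cont=9.6413 → 9.6413 [wait]  ⇒ S*(1)=-
t_0: node(0,0) S=127.1800 payoff=9.6300 vs cont=15.6469 → 15.6469 [wait]  ⇒ S*(0)=-

price = 15.6469
boundary = - - 105.5753 96.1909 105.5753 96.1909 105.5753 115.8752
tree:
15.6469
22.4614 9.6413
31.2347 14.7663 5.0906
40.6191 21.8870 8.4655 2.0738
49.1694 31.2347 13.6555 3.8364 0.4888
56.9596 40.6191 21.1864 6.9605 1.0299 0.0000
64.0574 49.1694 31.2347 12.3006 2.1697 0.0000 0.0000
70.5242 56.9596 40.6191 20.9348 4.5710 0.0000 0.0000 0.0000
76.4162 64.0574 49.1694 31.2347 9.6300 0.0000 0.0000 0.0000 0.0000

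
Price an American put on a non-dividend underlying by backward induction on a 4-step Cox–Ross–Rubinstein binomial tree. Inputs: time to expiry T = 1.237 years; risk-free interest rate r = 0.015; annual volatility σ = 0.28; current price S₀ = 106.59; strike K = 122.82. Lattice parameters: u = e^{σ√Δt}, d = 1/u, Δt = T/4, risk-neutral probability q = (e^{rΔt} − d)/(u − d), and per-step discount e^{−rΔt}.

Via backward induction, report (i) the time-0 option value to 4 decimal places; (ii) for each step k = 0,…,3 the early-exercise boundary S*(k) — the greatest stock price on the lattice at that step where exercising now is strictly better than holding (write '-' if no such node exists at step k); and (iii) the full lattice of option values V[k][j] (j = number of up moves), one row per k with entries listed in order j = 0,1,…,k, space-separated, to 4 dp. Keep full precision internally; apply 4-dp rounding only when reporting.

params: Δt=0.30925 u=1.16849 d=0.85581 q=0.47602 e^(-rΔt)=0.99537
t_4 payoffs: 65.6428 44.7526 16.2300 0.0000 0.0000
t_3: node(3,0) S=66.8107 payoff=56.0093 vs cont=55.4409 → 56.0093 [stop]  node(3,1) S=91.2206 payoff=31.5994 vs cont=31.0310 → 31.5994 [stop]  node(3,2) S=124.5489 payoff=0.0000 vs cont=8.4648 → 8.4648 [wait]  node(3,3) S=170.0540 payoff=0.0000 vs cont=0.0000 → 0.0000 [wait]  ⇒ S*(3)=91.2206
t_2: node(2,0) S=78.0674 payoff=44.7526 vs cont=44.1842 → 44.7526 [stop]  node(2,1) S=106.5900 payoff=16.2300 vs cont=20.4916 → 20.4916 [wait]  node(2,2) S=145.5336 payoff=0.0000 vs cont=4.4149 → 4.4149 [wait]  ⇒ S*(2)=78.0674
t_1: node(1,0) S=91.2206 payoff=31.5994 vs cont=33.0502 → 33.0502 [wait]  node(1,1) S=124.5489 payoff=0.0000 vs cont=12.7793 → 12.7793 [wait]  ⇒ S*(1)=-
t_0: node(0,0) S=106.5900 payoff=16.2300 vs cont=23.2925 → 23.2925 [wait]  ⇒ S*(0)=-

price = 23.2925
boundary = - - 78.0674 91.2206
tree:
23.2925
33.0502 12.7793
44.7526 20.4916 4.4149
56.0093 31.5994 8.4648 0.0000
65.6428 44.7526 16.2300 0.0000 0.0000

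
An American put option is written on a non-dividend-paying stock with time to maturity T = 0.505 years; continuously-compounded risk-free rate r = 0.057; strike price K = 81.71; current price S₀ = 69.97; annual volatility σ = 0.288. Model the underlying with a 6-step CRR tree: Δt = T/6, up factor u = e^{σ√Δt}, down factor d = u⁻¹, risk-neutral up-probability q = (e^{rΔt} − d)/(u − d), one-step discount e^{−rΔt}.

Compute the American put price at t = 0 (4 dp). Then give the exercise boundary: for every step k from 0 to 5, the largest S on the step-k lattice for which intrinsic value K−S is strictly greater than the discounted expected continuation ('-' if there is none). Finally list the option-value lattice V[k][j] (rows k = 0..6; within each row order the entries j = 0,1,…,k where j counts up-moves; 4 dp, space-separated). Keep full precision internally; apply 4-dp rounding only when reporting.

price = 12.5736
boundary = - 64.3614 59.2023 64.3614 69.9700 64.3614
tree:
12.5736
17.3486 8.0655
22.5077 12.1226 4.2105
27.2532 17.3486 7.1734 1.3793
31.6184 22.5077 11.7400 2.8162 0.0000
35.6336 27.2532 17.3486 5.7500 0.0000 0.0000
39.3270 31.6184 22.5077 11.7400 0.0000 0.0000 0.0000

Δt=0.08417, u=1.08714, d=0.91984, q=0.50787, disc=e^(-rΔt)=0.99521
k=6 terminal: V=max(K-S,0) → 39.3270 31.6184 22.5077 11.7400 0.0000 0.0000 0.0000
k=5: j=0 S=46.0764 intr=35.6336 cont=35.2425 V=35.6336[EX]; j=1 S=54.4568 intr=27.2532 cont=26.8622 V=27.2532[EX]; j=2 S=64.3614 intr=17.3486 cont=16.9576 V=17.3486[EX]; j=3 S=76.0674 intr=5.6426 cont=5.7500 V=5.7500[hold]; j=4 S=89.9025 intr=0.0000 cont=0.0000 V=0.0000[hold]; j=5 S=106.2540 intr=0.0000 cont=0.0000 V=0.0000[hold]  S*(5)=64.3614
k=4: j=0 S=50.0916 intr=31.6184 cont=31.2273 V=31.6184[EX]; j=1 S=59.2023 intr=22.5077 cont=22.1166 V=22.5077[EX]; j=2 S=69.9700 intr=11.7400 cont=11.4032 V=11.7400[EX]; j=3 S=82.6961 intr=0.0000 cont=2.8162 V=2.8162[hold]; j=4 S=97.7369 intr=0.0000 cont=0.0000 V=0.0000[hold]  S*(4)=69.9700
k=3: j=0 S=54.4568 intr=27.2532 cont=26.8622 V=27.2532[EX]; j=1 S=64.3614 intr=17.3486 cont=16.9576 V=17.3486[EX]; j=2 S=76.0674 intr=5.6426 cont=7.1734 V=7.1734[hold]; j=3 S=89.9025 intr=0.0000 cont=1.3793 V=1.3793[hold]  S*(3)=64.3614
k=2: j=0 S=59.2023 intr=22.5077 cont=22.1166 V=22.5077[EX]; j=1 S=69.9700 intr=11.7400 cont=12.1226 V=12.1226[hold]; j=2 S=82.6961 intr=0.0000 cont=4.2105 V=4.2105[hold]  S*(2)=59.2023
k=1: j=0 S=64.3614 intr=17.3486 cont=17.1510 V=17.3486[EX]; j=1 S=76.0674 intr=5.6426 cont=8.0655 V=8.0655[hold]  S*(1)=64.3614
k=0: j=0 S=69.9700 intr=11.7400 cont=12.5736 V=12.5736[hold]  S*(0)=-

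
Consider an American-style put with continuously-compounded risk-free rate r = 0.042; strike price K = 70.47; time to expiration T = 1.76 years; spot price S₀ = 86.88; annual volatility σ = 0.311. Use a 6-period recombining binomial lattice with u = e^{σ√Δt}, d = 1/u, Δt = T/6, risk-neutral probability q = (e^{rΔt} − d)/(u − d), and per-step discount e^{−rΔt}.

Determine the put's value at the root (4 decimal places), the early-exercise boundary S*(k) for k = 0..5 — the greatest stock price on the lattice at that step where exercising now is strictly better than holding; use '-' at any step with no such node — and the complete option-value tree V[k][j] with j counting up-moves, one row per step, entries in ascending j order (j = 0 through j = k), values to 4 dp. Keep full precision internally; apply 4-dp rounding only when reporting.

price = 5.0674
boundary = - - - - 44.2907 52.4160
tree:
5.0674
8.0517 2.1452
12.4256 3.7844 0.5240
18.4772 6.5536 1.0497 0.0000
26.1793 11.0704 2.1027 0.0000 0.0000
33.0451 18.0540 4.2122 0.0000 0.0000 0.0000
38.8466 26.1793 8.4380 0.0000 0.0000 0.0000 0.0000

params: Δt=0.29333 u=1.18346 d=0.84498 q=0.49461 e^(-rΔt)=0.98776
t_6 payoffs: 38.8466 26.1793 8.4380 0.0000 0.0000 0.0000 0.0000
t_5: node(5,0) S=37.4249 payoff=33.0451 vs cont=32.1823 → 33.0451 [stop]  node(5,1) S=52.4160 payoff=18.0540 vs cont=17.1911 → 18.0540 [stop]  node(5,2) S=73.4122 payoff=0.0000 vs cont=4.2122 → 4.2122 [wait]  node(5,3) S=102.8186 payoff=0.0000 vs cont=0.0000 → 0.0000 [wait]  node(5,4) S=144.0043 payoff=0.0000 vs cont=0.0000 → 0.0000 [wait]  node(5,5) S=201.6876 payoff=0.0000 vs cont=0.0000 → 0.0000 [wait]  ⇒ S*(5)=52.4160
t_4: node(4,0) S=44.2907 payoff=26.1793 vs cont=25.3165 → 26.1793 [stop]  node(4,1) S=62.0320 payoff=8.4380 vs cont=11.0704 → 11.0704 [wait]  node(4,2) S=86.8800 payoff=0.0000 vs cont=2.1027 → 2.1027 [wait]  node(4,3) S=121.6812 payoff=0.0000 vs cont=0.0000 → 0.0000 [wait]  node(4,4) S=170.4226 payoff=0.0000 vs cont=0.0000 → 0.0000 [wait]  ⇒ S*(4)=44.2907
t_3: node(3,0) S=52.4160 payoff=18.0540 vs cont=18.4772 → 18.4772 [wait]  node(3,1) S=73.4122 payoff=0.0000 vs cont=6.5536 → 6.5536 [wait]  node(3,2) S=102.8186 payoff=0.0000 vs cont=1.0497 → 1.0497 [wait]  node(3,3) S=144.0043 payoff=0.0000 vs cont=0.0000 → 0.0000 [wait]  ⇒ S*(3)=-
t_2: node(2,0) S=62.0320 payoff=8.4380 vs cont=12.4256 → 12.4256 [wait]  node(2,1) S=86.8800 payoff=0.0000 vs cont=3.7844 → 3.7844 [wait]  node(2,2) S=121.6812 payoff=0.0000 vs cont=0.5240 → 0.5240 [wait]  ⇒ S*(2)=-
t_1: node(1,0) S=73.4122 payoff=0.0000 vs cont=8.0517 → 8.0517 [wait]  node(1,1) S=102.8186 payoff=0.0000 vs cont=2.1452 → 2.1452 [wait]  ⇒ S*(1)=-
t_0: node(0,0) S=86.8800 payoff=0.0000 vs cont=5.0674 → 5.0674 [wait]  ⇒ S*(0)=-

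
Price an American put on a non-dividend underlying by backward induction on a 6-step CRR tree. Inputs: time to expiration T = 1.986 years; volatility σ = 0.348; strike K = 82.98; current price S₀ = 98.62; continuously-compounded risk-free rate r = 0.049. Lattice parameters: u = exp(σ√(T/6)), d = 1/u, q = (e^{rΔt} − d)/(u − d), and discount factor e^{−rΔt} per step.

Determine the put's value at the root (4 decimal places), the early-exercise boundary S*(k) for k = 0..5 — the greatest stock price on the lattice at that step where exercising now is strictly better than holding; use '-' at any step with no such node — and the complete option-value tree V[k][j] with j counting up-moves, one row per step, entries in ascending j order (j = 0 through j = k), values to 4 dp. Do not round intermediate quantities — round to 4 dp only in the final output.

Δt=0.33100  u=1.22166  d=0.81856  q=0.49068  discount=0.98391
step 6 (expiry): payoffs max(K−S,0) = 53.3142 38.7050 16.9013 0.0000 0.0000 0.0000 0.0000
step 5: (k=5,j=0): S=36.2416, (K−S)⁺=46.7384, hold=45.4034 ⇒ V=46.7384 exercise | (k=5,j=1): S=54.0892, (K−S)⁺=28.8908, hold=27.5558 ⇒ V=28.8908 exercise | (k=5,j=2): S=80.7260, (K−S)⁺=2.2540, hold=8.4697 ⇒ V=8.4697 continue | (k=5,j=3): S=120.4805, (K−S)⁺=0.0000, hold=0.0000 ⇒ V=0.0000 continue | (k=5,j=4): S=179.8125, (K−S)⁺=0.0000, hold=0.0000 ⇒ V=0.0000 continue | (k=5,j=5): S=268.3632, (K−S)⁺=0.0000, hold=0.0000 ⇒ V=0.0000 continue  boundary S*=54.0892
step 4: (k=4,j=0): S=44.2750, (K−S)⁺=38.7050, hold=37.3700 ⇒ V=38.7050 exercise | (k=4,j=1): S=66.0787, (K−S)⁺=16.9013, hold=18.5671 ⇒ V=18.5671 continue | (k=4,j=2): S=98.6200, (K−S)⁺=0.0000, hold=4.2444 ⇒ V=4.2444 continue | (k=4,j=3): S=147.1866, (K−S)⁺=0.0000, hold=0.0000 ⇒ V=0.0000 continue | (k=4,j=4): S=219.6703, (K−S)⁺=0.0000, hold=0.0000 ⇒ V=0.0000 continue  boundary S*=44.2750
step 3: (k=3,j=0): S=54.0892, (K−S)⁺=28.8908, hold=28.3601 ⇒ V=28.8908 exercise | (k=3,j=1): S=80.7260, (K−S)⁺=2.2540, hold=11.3537 ⇒ V=11.3537 continue | (k=3,j=2): S=120.4805, (K−S)⁺=0.0000, hold=2.1270 ⇒ V=2.1270 continue | (k=3,j=3): S=179.8125, (K−S)⁺=0.0000, hold=0.0000 ⇒ V=0.0000 continue  boundary S*=54.0892
step 2: (k=2,j=0): S=66.0787, (K−S)⁺=16.9013, hold=19.9594 ⇒ V=19.9594 continue | (k=2,j=1): S=98.6200, (K−S)⁺=0.0000, hold=6.7165 ⇒ V=6.7165 continue | (k=2,j=2): S=147.1866, (K−S)⁺=0.0000, hold=1.0659 ⇒ V=1.0659 continue  boundary S*=-
step 1: (k=1,j=0): S=80.7260, (K−S)⁺=2.2540, hold=13.2449 ⇒ V=13.2449 continue | (k=1,j=1): S=120.4805, (K−S)⁺=0.0000, hold=3.8805 ⇒ V=3.8805 continue  boundary S*=-
step 0: (k=0,j=0): S=98.6200, (K−S)⁺=0.0000, hold=8.5108 ⇒ V=8.5108 continue  boundary S*=-

price = 8.5108
boundary = - - - 54.0892 44.2750 54.0892
tree:
8.5108
13.2449 3.8805
19.9594 6.7165 1.0659
28.8908 11.3537 2.1270 0.0000
38.7050 18.5671 4.2444 0.0000 0.0000
46.7384 28.8908 8.4697 0.0000 0.0000 0.0000
53.3142 38.7050 16.9013 0.0000 0.0000 0.0000 0.0000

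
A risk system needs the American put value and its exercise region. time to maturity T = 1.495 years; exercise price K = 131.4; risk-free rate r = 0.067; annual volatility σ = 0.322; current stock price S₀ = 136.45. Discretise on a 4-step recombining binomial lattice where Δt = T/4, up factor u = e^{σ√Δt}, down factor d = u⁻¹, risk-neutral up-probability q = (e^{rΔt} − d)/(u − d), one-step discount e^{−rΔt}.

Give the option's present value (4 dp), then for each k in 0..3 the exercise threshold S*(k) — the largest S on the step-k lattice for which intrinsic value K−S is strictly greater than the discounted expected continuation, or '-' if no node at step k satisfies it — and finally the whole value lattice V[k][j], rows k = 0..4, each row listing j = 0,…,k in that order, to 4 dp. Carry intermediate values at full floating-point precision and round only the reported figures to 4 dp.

price = 13.1535
boundary = - - 92.0423 112.0677
tree:
13.1535
23.2117 4.3264
39.3577 9.1455 0.0000
55.8048 19.3323 0.0000 0.0000
69.3129 39.3577 0.0000 0.0000 0.0000

Δt=0.37375  u=1.21757  d=0.82131  q=0.51494  discount=0.97527
step 4 (expiry): payoffs max(K−S,0) = 69.3129 39.3577 0.0000 0.0000 0.0000
step 3: (k=3,j=0): S=75.5952, (K−S)⁺=55.8048, hold=52.5552 ⇒ V=55.8048 exercise | (k=3,j=1): S=112.0677, (K−S)⁺=19.3323, hold=18.6188 ⇒ V=19.3323 exercise | (k=3,j=2): S=166.1371, (K−S)⁺=0.0000, hold=0.0000 ⇒ V=0.0000 continue | (k=3,j=3): S=246.2933, (K−S)⁺=0.0000, hold=0.0000 ⇒ V=0.0000 continue  boundary S*=112.0677
step 2: (k=2,j=0): S=92.0423, (K−S)⁺=39.3577, hold=36.1081 ⇒ V=39.3577 exercise | (k=2,j=1): S=136.4500, (K−S)⁺=0.0000, hold=9.1455 ⇒ V=9.1455 continue | (k=2,j=2): S=202.2831, (K−S)⁺=0.0000, hold=0.0000 ⇒ V=0.0000 continue  boundary S*=92.0423
step 1: (k=1,j=0): S=112.0677, (K−S)⁺=19.3323, hold=23.2117 ⇒ V=23.2117 continue | (k=1,j=1): S=166.1371, (K−S)⁺=0.0000, hold=4.3264 ⇒ V=4.3264 continue  boundary S*=-
step 0: (k=0,j=0): S=136.4500, (K−S)⁺=0.0000, hold=13.1535 ⇒ V=13.1535 continue  boundary S*=-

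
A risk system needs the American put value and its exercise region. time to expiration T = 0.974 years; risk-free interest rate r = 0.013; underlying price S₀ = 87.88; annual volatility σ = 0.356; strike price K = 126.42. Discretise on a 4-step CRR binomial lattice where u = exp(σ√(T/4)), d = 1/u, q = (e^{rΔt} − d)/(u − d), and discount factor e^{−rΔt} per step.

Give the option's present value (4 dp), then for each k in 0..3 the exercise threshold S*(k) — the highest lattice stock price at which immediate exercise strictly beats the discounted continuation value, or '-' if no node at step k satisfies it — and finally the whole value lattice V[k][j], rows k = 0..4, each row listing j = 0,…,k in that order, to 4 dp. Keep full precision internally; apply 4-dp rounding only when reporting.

Δt=0.24350  u=1.19205  d=0.83889  q=0.46517  discount=0.99684
step 4 (expiry): payoffs max(K−S,0) = 82.8970 64.5750 38.5400 1.5449 0.0000
step 3: (k=3,j=0): S=51.8814, (K−S)⁺=74.5386, hold=74.1391 ⇒ V=74.5386 exercise | (k=3,j=1): S=73.7220, (K−S)⁺=52.6980, hold=52.2984 ⇒ V=52.6980 exercise | (k=3,j=2): S=104.7570, (K−S)⁺=21.6630, hold=21.2635 ⇒ V=21.6630 exercise | (k=3,j=3): S=148.8568, (K−S)⁺=0.0000, hold=0.8237 ⇒ V=0.8237 continue  boundary S*=104.7570
step 2: (k=2,j=0): S=61.8450, (K−S)⁺=64.5750, hold=64.1755 ⇒ V=64.5750 exercise | (k=2,j=1): S=87.8800, (K−S)⁺=38.5400, hold=38.1405 ⇒ V=38.5400 exercise | (k=2,j=2): S=124.8751, (K−S)⁺=1.5449, hold=11.9313 ⇒ V=11.9313 continue  boundary S*=87.8800
step 1: (k=1,j=0): S=73.7220, (K−S)⁺=52.6980, hold=52.2984 ⇒ V=52.6980 exercise | (k=1,j=1): S=104.7570, (K−S)⁺=21.6630, hold=26.0797 ⇒ V=26.0797 continue  boundary S*=73.7220
step 0: (k=0,j=0): S=87.8800, (K−S)⁺=38.5400, hold=40.1885 ⇒ V=40.1885 continue  boundary S*=-

price = 40.1885
boundary = - 73.7220 87.8800 104.7570
tree:
40.1885
52.6980 26.0797
64.5750 38.5400 11.9313
74.5386 52.6980 21.6630 0.8237
82.8970 64.5750 38.5400 1.5449 0.0000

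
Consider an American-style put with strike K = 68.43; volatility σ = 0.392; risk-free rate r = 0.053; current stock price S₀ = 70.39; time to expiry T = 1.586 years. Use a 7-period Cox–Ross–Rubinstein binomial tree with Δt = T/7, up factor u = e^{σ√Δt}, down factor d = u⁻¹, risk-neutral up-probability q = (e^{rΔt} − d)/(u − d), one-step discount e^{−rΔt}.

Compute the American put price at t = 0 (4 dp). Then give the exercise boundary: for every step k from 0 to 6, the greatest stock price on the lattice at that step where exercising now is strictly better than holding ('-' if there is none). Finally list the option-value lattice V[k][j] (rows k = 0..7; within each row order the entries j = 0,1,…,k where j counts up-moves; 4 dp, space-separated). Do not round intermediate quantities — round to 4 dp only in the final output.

price = 10.5747
boundary = - - - 40.2166 33.3711 40.2166 48.4664
tree:
10.5747
15.1648 5.9767
21.0667 9.2920 2.6145
28.2134 14.0224 4.5135 0.6684
35.0589 20.3789 7.6396 1.3152 0.0000
40.7392 28.2134 12.5892 2.5881 0.0000 0.0000
45.4526 35.0589 19.9636 5.0928 0.0000 0.0000 0.0000
49.3637 40.7392 28.2134 10.0215 0.0000 0.0000 0.0000 0.0000

Δt=0.22657, u=1.20513, d=0.82978, q=0.48567, disc=e^(-rΔt)=0.98806
k=7 terminal: V=max(K-S,0) → 49.3637 40.7392 28.2134 10.0215 0.0000 0.0000 0.0000 0.0000
k=6: j=0 S=22.9774 intr=45.4526 cont=44.6358 V=45.4526[EX]; j=1 S=33.3711 intr=35.0589 cont=34.2421 V=35.0589[EX]; j=2 S=48.4664 intr=19.9636 cont=19.1468 V=19.9636[EX]; j=3 S=70.3900 intr=0.0000 cont=5.0928 V=5.0928[hold]; j=4 S=102.2306 intr=0.0000 cont=0.0000 V=0.0000[hold]; j=5 S=148.4743 intr=0.0000 cont=0.0000 V=0.0000[hold]; j=6 S=215.6360 intr=0.0000 cont=0.0000 V=0.0000[hold]  S*(6)=48.4664
k=5: j=0 S=27.6908 intr=40.7392 cont=39.9224 V=40.7392[EX]; j=1 S=40.2166 intr=28.2134 cont=27.3965 V=28.2134[EX]; j=2 S=58.4085 intr=10.0215 cont=12.5892 V=12.5892[hold]; j=3 S=84.8293 intr=0.0000 cont=2.5881 V=2.5881[hold]; j=4 S=123.2015 intr=0.0000 cont=0.0000 V=0.0000[hold]; j=5 S=178.9313 intr=0.0000 cont=0.0000 V=0.0000[hold]  S*(5)=40.2166
k=4: j=0 S=33.3711 intr=35.0589 cont=34.2421 V=35.0589[EX]; j=1 S=48.4664 intr=19.9636 cont=20.3789 V=20.3789[hold]; j=2 S=70.3900 intr=0.0000 cont=7.6396 V=7.6396[hold]; j=3 S=102.2306 intr=0.0000 cont=1.3152 V=1.3152[hold]; j=4 S=148.4743 intr=0.0000 cont=0.0000 V=0.0000[hold]  S*(4)=33.3711
k=3: j=0 S=40.2166 intr=28.2134 cont=27.5959 V=28.2134[EX]; j=1 S=58.4085 intr=10.0215 cont=14.0224 V=14.0224[hold]; j=2 S=84.8293 intr=0.0000 cont=4.5135 V=4.5135[hold]; j=3 S=123.2015 intr=0.0000 cont=0.6684 V=0.6684[hold]  S*(3)=40.2166
k=2: j=0 S=48.4664 intr=19.9636 cont=21.0667 V=21.0667[hold]; j=1 S=70.3900 intr=0.0000 cont=9.2920 V=9.2920[hold]; j=2 S=102.2306 intr=0.0000 cont=2.6145 V=2.6145[hold]  S*(2)=-
k=1: j=0 S=58.4085 intr=10.0215 cont=15.1648 V=15.1648[hold]; j=1 S=84.8293 intr=0.0000 cont=5.9767 V=5.9767[hold]  S*(1)=-
k=0: j=0 S=70.3900 intr=0.0000 cont=10.5747 V=10.5747[hold]  S*(0)=-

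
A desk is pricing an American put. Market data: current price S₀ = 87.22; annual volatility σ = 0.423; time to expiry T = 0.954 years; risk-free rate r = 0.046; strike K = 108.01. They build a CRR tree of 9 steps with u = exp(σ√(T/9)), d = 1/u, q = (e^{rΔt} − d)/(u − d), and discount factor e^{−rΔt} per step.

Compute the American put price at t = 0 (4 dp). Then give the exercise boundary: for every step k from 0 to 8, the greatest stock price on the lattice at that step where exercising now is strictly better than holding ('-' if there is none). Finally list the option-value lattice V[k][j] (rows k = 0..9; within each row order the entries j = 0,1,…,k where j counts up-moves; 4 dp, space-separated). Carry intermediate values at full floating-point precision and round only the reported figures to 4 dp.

price = 26.2358
boundary = - - 66.2209 57.7012 66.2209 57.7012 66.2209 75.9986 87.2200
tree:
26.2358
33.5978 18.6307
41.7891 25.1807 11.8170
50.3088 32.9981 17.0781 6.3121
57.7325 41.7891 23.9338 9.9218 2.5169
64.2010 50.3088 32.3286 15.2016 4.3778 0.5530
69.8373 57.7325 41.7891 22.5417 7.5083 1.0755 0.0000
74.7485 64.2010 50.3088 32.0114 12.6462 2.0916 0.0000 0.0000
79.0278 69.8373 57.7325 41.7891 20.7900 4.0680 0.0000 0.0000 0.0000
82.7565 74.7485 64.2010 50.3088 32.0114 7.9117 0.0000 0.0000 0.0000 0.0000

Δt=0.10600, u=1.14765, d=0.87134, q=0.48331, disc=e^(-rΔt)=0.99514
k=9 terminal: V=max(K-S,0) → 82.7565 74.7485 64.2010 50.3088 32.0114 7.9117 0.0000 0.0000 0.0000 0.0000
k=8: j=0 S=28.9822 intr=79.0278 cont=78.5024 V=79.0278[EX]; j=1 S=38.1727 intr=69.8373 cont=69.3119 V=69.8373[EX]; j=2 S=50.2775 intr=57.7325 cont=57.2071 V=57.7325[EX]; j=3 S=66.2209 intr=41.7891 cont=41.2637 V=41.7891[EX]; j=4 S=87.2200 intr=20.7900 cont=20.2646 V=20.7900[EX]; j=5 S=114.8781 intr=0.0000 cont=4.0680 V=4.0680[hold]; j=6 S=151.3067 intr=0.0000 cont=0.0000 V=0.0000[hold]; j=7 S=199.2871 intr=0.0000 cont=0.0000 V=0.0000[hold]; j=8 S=262.4825 intr=0.0000 cont=0.0000 V=0.0000[hold]  S*(8)=87.2200
k=7: j=0 S=33.2615 intr=74.7485 cont=74.2231 V=74.7485[EX]; j=1 S=43.8090 intr=64.2010 cont=63.6756 V=64.2010[EX]; j=2 S=57.7012 intr=50.3088 cont=49.7835 V=50.3088[EX]; j=3 S=75.9986 intr=32.0114 cont=31.4860 V=32.0114[EX]; j=4 S=100.0983 intr=7.9117 cont=12.6462 V=12.6462[hold]; j=5 S=131.8401 intr=0.0000 cont=2.0916 V=2.0916[hold]; j=6 S=173.6476 intr=0.0000 cont=0.0000 V=0.0000[hold]; j=7 S=228.7124 intr=0.0000 cont=0.0000 V=0.0000[hold]  S*(7)=75.9986
k=6: j=0 S=38.1727 intr=69.8373 cont=69.3119 V=69.8373[EX]; j=1 S=50.2775 intr=57.7325 cont=57.2071 V=57.7325[EX]; j=2 S=66.2209 intr=41.7891 cont=41.2637 V=41.7891[EX]; j=3 S=87.2200 intr=20.7900 cont=22.5417 V=22.5417[hold]; j=4 S=114.8781 intr=0.0000 cont=7.5083 V=7.5083[hold]; j=5 S=151.3067 intr=0.0000 cont=1.0755 V=1.0755[hold]; j=6 S=199.2871 intr=0.0000 cont=0.0000 V=0.0000[hold]  S*(6)=66.2209
k=5: j=0 S=43.8090 intr=64.2010 cont=63.6756 V=64.2010[EX]; j=1 S=57.7012 intr=50.3088 cont=49.7835 V=50.3088[EX]; j=2 S=75.9986 intr=32.0114 cont=32.3286 V=32.3286[hold]; j=3 S=100.0983 intr=7.9117 cont=15.2016 V=15.2016[hold]; j=4 S=131.8401 intr=0.0000 cont=4.3778 V=4.3778[hold]; j=5 S=173.6476 intr=0.0000 cont=0.5530 V=0.5530[hold]  S*(5)=57.7012
k=4: j=0 S=50.2775 intr=57.7325 cont=57.2071 V=57.7325[EX]; j=1 S=66.2209 intr=41.7891 cont=41.4163 V=41.7891[EX]; j=2 S=87.2200 intr=20.7900 cont=23.9338 V=23.9338[hold]; j=3 S=114.8781 intr=0.0000 cont=9.9218 V=9.9218[hold]; j=4 S=151.3067 intr=0.0000 cont=2.5169 V=2.5169[hold]  S*(4)=66.2209
k=3: j=0 S=57.7012 intr=50.3088 cont=49.7835 V=50.3088[EX]; j=1 S=75.9986 intr=32.0114 cont=32.9981 V=32.9981[hold]; j=2 S=100.0983 intr=7.9117 cont=17.0781 V=17.0781[hold]; j=3 S=131.8401 intr=0.0000 cont=6.3121 V=6.3121[hold]  S*(3)=57.7012
k=2: j=0 S=66.2209 intr=41.7891 cont=41.7383 V=41.7891[EX]; j=1 S=87.2200 intr=20.7900 cont=25.1807 V=25.1807[hold]; j=2 S=114.8781 intr=0.0000 cont=11.8170 V=11.8170[hold]  S*(2)=66.2209
k=1: j=0 S=75.9986 intr=32.0114 cont=33.5978 V=33.5978[hold]; j=1 S=100.0983 intr=7.9117 cont=18.6307 V=18.6307[hold]  S*(1)=-
k=0: j=0 S=87.2200 intr=20.7900 cont=26.2358 V=26.2358[hold]  S*(0)=-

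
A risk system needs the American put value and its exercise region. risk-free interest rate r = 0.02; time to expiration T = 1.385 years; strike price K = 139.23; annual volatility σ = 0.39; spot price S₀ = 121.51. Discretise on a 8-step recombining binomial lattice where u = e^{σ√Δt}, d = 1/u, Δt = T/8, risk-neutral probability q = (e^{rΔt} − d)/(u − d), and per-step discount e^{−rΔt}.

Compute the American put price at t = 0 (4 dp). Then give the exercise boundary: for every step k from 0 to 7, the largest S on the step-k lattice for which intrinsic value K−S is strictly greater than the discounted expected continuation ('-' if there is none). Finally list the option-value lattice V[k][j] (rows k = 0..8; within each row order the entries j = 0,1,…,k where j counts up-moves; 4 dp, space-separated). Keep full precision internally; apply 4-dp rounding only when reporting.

params: Δt=0.17313 u=1.17618 d=0.85021 q=0.47016 e^(-rΔt)=0.99654
t_8 payoffs: 106.0543 93.3347 75.7384 51.3957 17.7200 0.0000 0.0000 0.0000 0.0000
t_7: node(7,0) S=39.0206 payoff=100.2094 vs cont=99.7281 → 100.2094 [stop]  node(7,1) S=53.9811 payoff=85.2489 vs cont=84.7676 → 85.2489 [stop]  node(7,2) S=74.6776 payoff=64.5524 vs cont=64.0712 → 64.5524 [stop]  node(7,3) S=103.3090 payoff=35.9210 vs cont=35.4398 → 35.9210 [stop]  node(7,4) S=142.9177 payoff=0.0000 vs cont=9.3563 → 9.3563 [wait]  node(7,5) S=197.7124 payoff=0.0000 vs cont=0.0000 → 0.0000 [wait]  node(7,6) S=273.5155 payoff=0.0000 vs cont=0.0000 → 0.0000 [wait]  node(7,7) S=378.3815 payoff=0.0000 vs cont=0.0000 → 0.0000 [wait]  ⇒ S*(7)=103.3090
t_6: node(6,0) S=45.8953 payoff=93.3347 vs cont=92.8535 → 93.3347 [stop]  node(6,1) S=63.4916 payoff=75.7384 vs cont=75.2572 → 75.7384 [stop]  node(6,2) S=87.8343 payoff=51.3957 vs cont=50.9145 → 51.3957 [stop]  node(6,3) S=121.5100 payoff=17.7200 vs cont=23.3503 → 23.3503 [wait]  node(6,4) S=168.0970 payoff=0.0000 vs cont=4.9402 → 4.9402 [wait]  node(6,5) S=232.5455 payoff=0.0000 vs cont=0.0000 → 0.0000 [wait]  node(6,6) S=321.7036 payoff=0.0000 vs cont=0.0000 → 0.0000 [wait]  ⇒ S*(6)=87.8343
t_5: node(5,0) S=53.9811 payoff=85.2489 vs cont=84.7676 → 85.2489 [stop]  node(5,1) S=74.6776 payoff=64.5524 vs cont=64.0712 → 64.5524 [stop]  node(5,2) S=103.3090 payoff=35.9210 vs cont=38.0778 → 38.0778 [wait]  node(5,3) S=142.9177 payoff=0.0000 vs cont=14.6438 → 14.6438 [wait]  node(5,4) S=197.7124 payoff=0.0000 vs cont=2.6085 → 2.6085 [wait]  node(5,5) S=273.5155 payoff=0.0000 vs cont=0.0000 → 0.0000 [wait]  ⇒ S*(5)=74.6776
t_4: node(4,0) S=63.4916 payoff=75.7384 vs cont=75.2572 → 75.7384 [stop]  node(4,1) S=87.8343 payoff=51.3957 vs cont=51.9250 → 51.9250 [wait]  node(4,2) S=121.5100 payoff=17.7200 vs cont=26.9665 → 26.9665 [wait]  node(4,3) S=168.0970 payoff=0.0000 vs cont=8.9542 → 8.9542 [wait]  node(4,4) S=232.5455 payoff=0.0000 vs cont=1.3773 → 1.3773 [wait]  ⇒ S*(4)=63.4916
t_3: node(3,0) S=74.6776 payoff=64.5524 vs cont=64.3192 → 64.5524 [stop]  node(3,1) S=103.3090 payoff=35.9210 vs cont=40.0516 → 40.0516 [wait]  node(3,2) S=142.9177 payoff=0.0000 vs cont=18.4339 → 18.4339 [wait]  node(3,3) S=197.7124 payoff=0.0000 vs cont=5.3732 → 5.3732 [wait]  ⇒ S*(3)=74.6776
t_2: node(2,0) S=87.8343 payoff=51.3957 vs cont=52.8498 → 52.8498 [wait]  node(2,1) S=121.5100 payoff=17.7200 vs cont=29.7845 → 29.7845 [wait]  node(2,2) S=168.0970 payoff=0.0000 vs cont=12.2508 → 12.2508 [wait]  ⇒ S*(2)=-
t_1: node(1,0) S=103.3090 payoff=35.9210 vs cont=41.8602 → 41.8602 [wait]  node(1,1) S=142.9177 payoff=0.0000 vs cont=21.4663 → 21.4663 [wait]  ⇒ S*(1)=-
t_0: node(0,0) S=121.5100 payoff=17.7200 vs cont=32.1602 → 32.1602 [wait]  ⇒ S*(0)=-

price = 32.1602
boundary = - - - 74.6776 63.4916 74.6776 87.8343 103.3090
tree:
32.1602
41.8602 21.4663
52.8498 29.7845 12.2508
64.5524 40.0516 18.4339 5.3732
75.7384 51.9250 26.9665 8.9542 1.3773
85.2489 64.5524 38.0778 14.6438 2.6085 0.0000
93.3347 75.7384 51.3957 23.3503 4.9402 0.0000 0.0000
100.2094 85.2489 64.5524 35.9210 9.3563 0.0000 0.0000 0.0000
106.0543 93.3347 75.7384 51.3957 17.7200 0.0000 0.0000 0.0000 0.0000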